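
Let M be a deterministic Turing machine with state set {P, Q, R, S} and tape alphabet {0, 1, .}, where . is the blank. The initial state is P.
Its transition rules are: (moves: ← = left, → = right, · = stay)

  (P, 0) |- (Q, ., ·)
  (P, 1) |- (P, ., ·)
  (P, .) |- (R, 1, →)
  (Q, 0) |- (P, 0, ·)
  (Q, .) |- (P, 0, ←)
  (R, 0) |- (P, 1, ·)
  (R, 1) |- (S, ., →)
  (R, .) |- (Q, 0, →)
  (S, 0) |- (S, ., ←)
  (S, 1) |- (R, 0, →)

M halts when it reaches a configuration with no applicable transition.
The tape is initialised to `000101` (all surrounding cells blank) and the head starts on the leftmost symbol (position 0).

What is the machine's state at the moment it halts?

S

state=P head=0 tape=.[0]00101   (P,0)→(Q,.,·)
state=Q head=0 tape=.[.]00101   (Q,.)→(P,0,←)
state=P head=-1 tape=[.]000101   (P,.)→(R,1,→)
state=R head=0 tape=1[0]00101   (R,0)→(P,1,·)
state=P head=0 tape=1[1]00101   (P,1)→(P,.,·)
state=P head=0 tape=1[.]00101   (P,.)→(R,1,→)
state=R head=1 tape=11[0]0101   (R,0)→(P,1,·)
state=P head=1 tape=11[1]0101   (P,1)→(P,.,·)
state=P head=1 tape=11[.]0101   (P,.)→(R,1,→)
state=R head=2 tape=111[0]101   (R,0)→(P,1,·)
state=P head=2 tape=111[1]101   (P,1)→(P,.,·)
state=P head=2 tape=111[.]101   (P,.)→(R,1,→)
state=R head=3 tape=1111[1]01   (R,1)→(S,.,→)
state=S head=4 tape=1111.[0]1   (S,0)→(S,.,←)
state=S head=3 tape=1111[.].1
No transition is defined for (S, .); M halts in state S.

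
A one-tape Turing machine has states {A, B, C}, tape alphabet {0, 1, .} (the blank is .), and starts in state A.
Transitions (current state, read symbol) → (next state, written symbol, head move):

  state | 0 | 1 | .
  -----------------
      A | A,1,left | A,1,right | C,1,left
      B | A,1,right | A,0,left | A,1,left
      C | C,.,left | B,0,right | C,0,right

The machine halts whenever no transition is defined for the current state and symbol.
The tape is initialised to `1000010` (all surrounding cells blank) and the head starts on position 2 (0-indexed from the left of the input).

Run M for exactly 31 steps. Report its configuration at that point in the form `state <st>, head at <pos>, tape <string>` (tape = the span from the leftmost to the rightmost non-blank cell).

state A, head at 7, tape 111111111

state=A head=2 tape=10[0]0010..   (A,0)→(A,1,left)
state=A head=1 tape=1[0]10010..   (A,0)→(A,1,left)
state=A head=0 tape=[1]110010..   (A,1)→(A,1,right)
state=A head=1 tape=1[1]10010..   (A,1)→(A,1,right)
state=A head=2 tape=11[1]0010..   (A,1)→(A,1,right)
state=A head=3 tape=111[0]010..   (A,0)→(A,1,left)
state=A head=2 tape=11[1]1010..   (A,1)→(A,1,right)
state=A head=3 tape=111[1]010..   (A,1)→(A,1,right)
state=A head=4 tape=1111[0]10..   (A,0)→(A,1,left)
state=A head=3 tape=111[1]110..   (A,1)→(A,1,right)
state=A head=4 tape=1111[1]10..   (A,1)→(A,1,right)
state=A head=5 tape=11111[1]0..   (A,1)→(A,1,right)
state=A head=6 tape=111111[0]..   (A,0)→(A,1,left)
state=A head=5 tape=11111[1]1..   (A,1)→(A,1,right)
state=A head=6 tape=111111[1]..   (A,1)→(A,1,right)
state=A head=7 tape=1111111[.].   (A,.)→(C,1,left)
state=C head=6 tape=111111[1]1.   (C,1)→(B,0,right)
state=B head=7 tape=1111110[1].   (B,1)→(A,0,left)
state=A head=6 tape=111111[0]0.   (A,0)→(A,1,left)
state=A head=5 tape=11111[1]10.   (A,1)→(A,1,right)
state=A head=6 tape=111111[1]0.   (A,1)→(A,1,right)
state=A head=7 tape=1111111[0].   (A,0)→(A,1,left)
state=A head=6 tape=111111[1]1.   (A,1)→(A,1,right)
state=A head=7 tape=1111111[1].   (A,1)→(A,1,right)
state=A head=8 tape=11111111[.]   (A,.)→(C,1,left)
state=C head=7 tape=1111111[1]1   (C,1)→(B,0,right)
state=B head=8 tape=11111110[1]   (B,1)→(A,0,left)
state=A head=7 tape=1111111[0]0   (A,0)→(A,1,left)
state=A head=6 tape=111111[1]10   (A,1)→(A,1,right)
state=A head=7 tape=1111111[1]0   (A,1)→(A,1,right)
state=A head=8 tape=11111111[0]   (A,0)→(A,1,left)
state=A head=7 tape=1111111[1]1
After 31 steps: state A, head at 7, tape 111111111.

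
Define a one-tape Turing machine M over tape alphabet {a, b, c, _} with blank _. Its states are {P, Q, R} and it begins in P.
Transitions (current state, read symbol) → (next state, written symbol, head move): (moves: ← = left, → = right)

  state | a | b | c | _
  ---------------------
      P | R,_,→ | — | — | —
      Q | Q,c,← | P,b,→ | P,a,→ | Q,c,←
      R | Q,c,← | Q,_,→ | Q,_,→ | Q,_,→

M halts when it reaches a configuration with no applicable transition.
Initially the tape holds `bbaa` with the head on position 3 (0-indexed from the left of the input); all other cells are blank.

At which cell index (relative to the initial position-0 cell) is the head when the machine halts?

P | bba[a]__   read a → write _, move →, go to R
R | bba_[_]_   read _ → write _, move →, go to Q
Q | bba__[_]   read _ → write c, move ←, go to Q
Q | bba_[_]c   read _ → write c, move ←, go to Q
Q | bba[_]cc   read _ → write c, move ←, go to Q
Q | bb[a]ccc   read a → write c, move ←, go to Q
Q | b[b]cccc   read b → write b, move →, go to P
P | bb[c]ccc
At halt the head is at cell 2.

2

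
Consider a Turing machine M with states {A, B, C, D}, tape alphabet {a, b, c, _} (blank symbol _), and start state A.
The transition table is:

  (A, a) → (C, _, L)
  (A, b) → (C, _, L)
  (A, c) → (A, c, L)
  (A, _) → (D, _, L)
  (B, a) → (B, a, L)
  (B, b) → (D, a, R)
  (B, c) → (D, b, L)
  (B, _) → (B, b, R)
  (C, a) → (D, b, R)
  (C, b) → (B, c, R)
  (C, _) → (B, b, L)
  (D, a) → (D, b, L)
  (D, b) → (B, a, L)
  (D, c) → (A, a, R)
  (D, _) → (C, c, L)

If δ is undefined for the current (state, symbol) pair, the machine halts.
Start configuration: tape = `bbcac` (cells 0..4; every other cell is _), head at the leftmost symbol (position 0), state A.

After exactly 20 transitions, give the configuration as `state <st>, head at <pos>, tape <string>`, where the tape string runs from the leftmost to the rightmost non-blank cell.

A | __[b]bcac   read b → write _, move L, go to C
C | _[_]_bcac   read _ → write b, move L, go to B
B | [_]b_bcac   read _ → write b, move R, go to B
B | b[b]_bcac   read b → write a, move R, go to D
D | ba[_]bcac   read _ → write c, move L, go to C
C | b[a]cbcac   read a → write b, move R, go to D
D | bb[c]bcac   read c → write a, move R, go to A
A | bba[b]cac   read b → write _, move L, go to C
C | bb[a]_cac   read a → write b, move R, go to D
D | bbb[_]cac   read _ → write c, move L, go to C
C | bb[b]ccac   read b → write c, move R, go to B
B | bbc[c]cac   read c → write b, move L, go to D
D | bb[c]bcac   read c → write a, move R, go to A
A | bba[b]cac   read b → write _, move L, go to C
C | bb[a]_cac   read a → write b, move R, go to D
D | bbb[_]cac   read _ → write c, move L, go to C
C | bb[b]ccac   read b → write c, move R, go to B
B | bbc[c]cac   read c → write b, move L, go to D
D | bb[c]bcac   read c → write a, move R, go to A
A | bba[b]cac   read b → write _, move L, go to C
C | bb[a]_cac
After 20 steps: state C, head at 0, tape bba_cac.

state C, head at 0, tape bba_cac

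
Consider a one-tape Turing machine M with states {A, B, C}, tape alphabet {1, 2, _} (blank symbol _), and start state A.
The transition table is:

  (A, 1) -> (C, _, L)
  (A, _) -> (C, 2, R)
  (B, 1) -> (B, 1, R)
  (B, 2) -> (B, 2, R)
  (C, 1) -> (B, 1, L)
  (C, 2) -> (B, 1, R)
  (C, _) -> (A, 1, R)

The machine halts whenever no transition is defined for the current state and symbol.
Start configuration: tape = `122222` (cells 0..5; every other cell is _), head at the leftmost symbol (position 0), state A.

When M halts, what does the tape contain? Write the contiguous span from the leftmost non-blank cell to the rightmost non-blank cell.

state=A head=0 tape=_[1]22222_   (A,1)→(C,_,L)
state=C head=-1 tape=[_]_22222_   (C,_)→(A,1,R)
state=A head=0 tape=1[_]22222_   (A,_)→(C,2,R)
state=C head=1 tape=12[2]2222_   (C,2)→(B,1,R)
state=B head=2 tape=121[2]222_   (B,2)→(B,2,R)
state=B head=3 tape=1212[2]22_   (B,2)→(B,2,R)
state=B head=4 tape=12122[2]2_   (B,2)→(B,2,R)
state=B head=5 tape=121222[2]_   (B,2)→(B,2,R)
state=B head=6 tape=1212222[_]
The non-blank tape span at halt is 1212222.

1212222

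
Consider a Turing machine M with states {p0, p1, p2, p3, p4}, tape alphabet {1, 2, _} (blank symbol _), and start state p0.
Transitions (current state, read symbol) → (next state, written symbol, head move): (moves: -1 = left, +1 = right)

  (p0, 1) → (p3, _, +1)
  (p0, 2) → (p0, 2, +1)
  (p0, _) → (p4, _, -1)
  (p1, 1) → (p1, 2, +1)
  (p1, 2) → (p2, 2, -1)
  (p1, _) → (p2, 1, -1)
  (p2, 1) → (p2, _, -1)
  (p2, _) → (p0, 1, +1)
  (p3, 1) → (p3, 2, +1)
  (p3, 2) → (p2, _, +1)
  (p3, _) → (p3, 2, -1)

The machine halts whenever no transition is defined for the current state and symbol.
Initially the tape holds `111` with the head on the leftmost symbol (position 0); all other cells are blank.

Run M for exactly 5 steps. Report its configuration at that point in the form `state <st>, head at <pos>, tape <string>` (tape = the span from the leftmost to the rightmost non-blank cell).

p0 | [1]11_   read 1 → write _, move +1, go to p3
p3 | _[1]1_   read 1 → write 2, move +1, go to p3
p3 | _2[1]_   read 1 → write 2, move +1, go to p3
p3 | _22[_]   read _ → write 2, move -1, go to p3
p3 | _2[2]2   read 2 → write _, move +1, go to p2
p2 | _2_[2]
After 5 steps: state p2, head at 3, tape 2_2.

state p2, head at 3, tape 2_2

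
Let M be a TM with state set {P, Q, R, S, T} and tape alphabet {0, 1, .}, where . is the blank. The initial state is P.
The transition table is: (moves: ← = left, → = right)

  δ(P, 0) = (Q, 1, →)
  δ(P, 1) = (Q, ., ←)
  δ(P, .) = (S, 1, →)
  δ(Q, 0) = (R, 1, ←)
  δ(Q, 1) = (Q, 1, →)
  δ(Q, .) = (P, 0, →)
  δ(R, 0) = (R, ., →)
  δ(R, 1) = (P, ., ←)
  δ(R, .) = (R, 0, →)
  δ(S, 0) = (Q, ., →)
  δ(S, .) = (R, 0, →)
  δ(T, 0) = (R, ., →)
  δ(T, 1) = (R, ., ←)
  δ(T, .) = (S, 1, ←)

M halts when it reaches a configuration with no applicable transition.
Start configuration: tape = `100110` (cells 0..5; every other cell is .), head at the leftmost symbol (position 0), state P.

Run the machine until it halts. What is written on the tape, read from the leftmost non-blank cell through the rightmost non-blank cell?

state=P head=0 tape=..[1]00110   (P,1)→(Q,.,←)
state=Q head=-1 tape=.[.].00110   (Q,.)→(P,0,→)
state=P head=0 tape=.0[.]00110   (P,.)→(S,1,→)
state=S head=1 tape=.01[0]0110   (S,0)→(Q,.,→)
state=Q head=2 tape=.01.[0]110   (Q,0)→(R,1,←)
state=R head=1 tape=.01[.]1110   (R,.)→(R,0,→)
state=R head=2 tape=.010[1]110   (R,1)→(P,.,←)
state=P head=1 tape=.01[0].110   (P,0)→(Q,1,→)
state=Q head=2 tape=.011[.]110   (Q,.)→(P,0,→)
state=P head=3 tape=.0110[1]10   (P,1)→(Q,.,←)
state=Q head=2 tape=.011[0].10   (Q,0)→(R,1,←)
state=R head=1 tape=.01[1]1.10   (R,1)→(P,.,←)
state=P head=0 tape=.0[1].1.10   (P,1)→(Q,.,←)
state=Q head=-1 tape=.[0]..1.10   (Q,0)→(R,1,←)
state=R head=-2 tape=[.]1..1.10   (R,.)→(R,0,→)
state=R head=-1 tape=0[1]..1.10   (R,1)→(P,.,←)
state=P head=-2 tape=[0]...1.10   (P,0)→(Q,1,→)
state=Q head=-1 tape=1[.]..1.10   (Q,.)→(P,0,→)
state=P head=0 tape=10[.].1.10   (P,.)→(S,1,→)
state=S head=1 tape=101[.]1.10   (S,.)→(R,0,→)
state=R head=2 tape=1010[1].10   (R,1)→(P,.,←)
state=P head=1 tape=101[0]..10   (P,0)→(Q,1,→)
state=Q head=2 tape=1011[.].10   (Q,.)→(P,0,→)
state=P head=3 tape=10110[.]10   (P,.)→(S,1,→)
state=S head=4 tape=101101[1]0
The non-blank tape span at halt is 10110110.

10110110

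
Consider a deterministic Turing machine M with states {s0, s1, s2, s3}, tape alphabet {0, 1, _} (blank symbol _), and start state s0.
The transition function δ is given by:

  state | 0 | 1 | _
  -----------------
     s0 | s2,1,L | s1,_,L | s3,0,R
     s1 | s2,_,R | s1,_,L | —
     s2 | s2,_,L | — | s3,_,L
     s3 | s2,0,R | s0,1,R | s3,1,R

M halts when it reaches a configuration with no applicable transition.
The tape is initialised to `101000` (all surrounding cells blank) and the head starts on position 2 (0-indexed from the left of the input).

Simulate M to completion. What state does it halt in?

state=s0 head=2 tape=10[1]000   (s0,1)→(s1,_,L)
state=s1 head=1 tape=1[0]_000   (s1,0)→(s2,_,R)
state=s2 head=2 tape=1_[_]000   (s2,_)→(s3,_,L)
state=s3 head=1 tape=1[_]_000   (s3,_)→(s3,1,R)
state=s3 head=2 tape=11[_]000   (s3,_)→(s3,1,R)
state=s3 head=3 tape=111[0]00   (s3,0)→(s2,0,R)
state=s2 head=4 tape=1110[0]0   (s2,0)→(s2,_,L)
state=s2 head=3 tape=111[0]_0   (s2,0)→(s2,_,L)
state=s2 head=2 tape=11[1]__0
No transition is defined for (s2, 1); M halts in state s2.

s2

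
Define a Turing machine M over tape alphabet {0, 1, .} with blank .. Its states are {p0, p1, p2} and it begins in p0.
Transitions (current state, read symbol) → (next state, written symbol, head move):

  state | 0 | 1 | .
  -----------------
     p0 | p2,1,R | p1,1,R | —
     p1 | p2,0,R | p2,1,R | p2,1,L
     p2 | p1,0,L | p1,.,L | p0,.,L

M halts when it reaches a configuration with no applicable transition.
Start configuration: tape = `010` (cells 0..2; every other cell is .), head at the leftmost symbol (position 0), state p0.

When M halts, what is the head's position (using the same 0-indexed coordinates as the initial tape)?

-3

state=p0 head=0 tape=...[0]10   (p0,0)→(p2,1,R)
state=p2 head=1 tape=...1[1]0   (p2,1)→(p1,.,L)
state=p1 head=0 tape=...[1].0   (p1,1)→(p2,1,R)
state=p2 head=1 tape=...1[.]0   (p2,.)→(p0,.,L)
state=p0 head=0 tape=...[1].0   (p0,1)→(p1,1,R)
state=p1 head=1 tape=...1[.]0   (p1,.)→(p2,1,L)
state=p2 head=0 tape=...[1]10   (p2,1)→(p1,.,L)
state=p1 head=-1 tape=..[.].10   (p1,.)→(p2,1,L)
state=p2 head=-2 tape=.[.]1.10   (p2,.)→(p0,.,L)
state=p0 head=-3 tape=[.].1.10
At halt the head is at cell -3.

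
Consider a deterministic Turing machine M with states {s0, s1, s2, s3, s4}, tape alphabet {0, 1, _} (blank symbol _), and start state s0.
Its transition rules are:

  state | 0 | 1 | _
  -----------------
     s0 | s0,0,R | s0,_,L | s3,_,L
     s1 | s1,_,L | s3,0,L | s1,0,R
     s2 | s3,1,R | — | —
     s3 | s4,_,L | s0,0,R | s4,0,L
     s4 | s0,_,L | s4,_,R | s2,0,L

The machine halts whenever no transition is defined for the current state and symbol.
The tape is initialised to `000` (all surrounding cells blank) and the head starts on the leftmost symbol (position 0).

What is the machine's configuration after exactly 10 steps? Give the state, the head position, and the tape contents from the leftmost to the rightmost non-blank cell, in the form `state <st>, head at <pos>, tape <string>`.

state s2, head at -2, tape 0

s0 | __[0]00_   read 0 → write 0, move R, go to s0
s0 | __0[0]0_   read 0 → write 0, move R, go to s0
s0 | __00[0]_   read 0 → write 0, move R, go to s0
s0 | __000[_]   read _ → write _, move L, go to s3
s3 | __00[0]_   read 0 → write _, move L, go to s4
s4 | __0[0]__   read 0 → write _, move L, go to s0
s0 | __[0]___   read 0 → write 0, move R, go to s0
s0 | __0[_]__   read _ → write _, move L, go to s3
s3 | __[0]___   read 0 → write _, move L, go to s4
s4 | _[_]____   read _ → write 0, move L, go to s2
s2 | [_]0____
After 10 steps: state s2, head at -2, tape 0.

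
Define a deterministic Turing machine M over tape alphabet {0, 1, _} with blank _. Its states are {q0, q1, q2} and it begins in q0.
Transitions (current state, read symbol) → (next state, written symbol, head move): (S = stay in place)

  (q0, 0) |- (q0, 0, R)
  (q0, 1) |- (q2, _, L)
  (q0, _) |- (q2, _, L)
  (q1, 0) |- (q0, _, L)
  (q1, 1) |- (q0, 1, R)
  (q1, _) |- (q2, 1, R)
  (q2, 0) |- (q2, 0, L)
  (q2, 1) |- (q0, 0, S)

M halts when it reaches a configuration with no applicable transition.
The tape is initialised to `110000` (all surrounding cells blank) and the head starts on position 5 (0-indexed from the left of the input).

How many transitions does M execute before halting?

32

q0 | _11000[0]_   read 0 → write 0, move R, go to q0
q0 | _110000[_]   read _ → write _, move L, go to q2
q2 | _11000[0]_   read 0 → write 0, move L, go to q2
q2 | _1100[0]0_   read 0 → write 0, move L, go to q2
q2 | _110[0]00_   read 0 → write 0, move L, go to q2
q2 | _11[0]000_   read 0 → write 0, move L, go to q2
q2 | _1[1]0000_   read 1 → write 0, move S, go to q0
q0 | _1[0]0000_   read 0 → write 0, move R, go to q0
q0 | _10[0]000_   read 0 → write 0, move R, go to q0
q0 | _100[0]00_   read 0 → write 0, move R, go to q0
q0 | _1000[0]0_   read 0 → write 0, move R, go to q0
q0 | _10000[0]_   read 0 → write 0, move R, go to q0
q0 | _100000[_]   read _ → write _, move L, go to q2
q2 | _10000[0]_   read 0 → write 0, move L, go to q2
q2 | _1000[0]0_   read 0 → write 0, move L, go to q2
q2 | _100[0]00_   read 0 → write 0, move L, go to q2
q2 | _10[0]000_   read 0 → write 0, move L, go to q2
q2 | _1[0]0000_   read 0 → write 0, move L, go to q2
q2 | _[1]00000_   read 1 → write 0, move S, go to q0
q0 | _[0]00000_   read 0 → write 0, move R, go to q0
q0 | _0[0]0000_   read 0 → write 0, move R, go to q0
q0 | _00[0]000_   read 0 → write 0, move R, go to q0
q0 | _000[0]00_   read 0 → write 0, move R, go to q0
q0 | _0000[0]0_   read 0 → write 0, move R, go to q0
q0 | _00000[0]_   read 0 → write 0, move R, go to q0
q0 | _000000[_]   read _ → write _, move L, go to q2
q2 | _00000[0]_   read 0 → write 0, move L, go to q2
q2 | _0000[0]0_   read 0 → write 0, move L, go to q2
q2 | _000[0]00_   read 0 → write 0, move L, go to q2
q2 | _00[0]000_   read 0 → write 0, move L, go to q2
q2 | _0[0]0000_   read 0 → write 0, move L, go to q2
q2 | _[0]00000_   read 0 → write 0, move L, go to q2
q2 | [_]000000_
M halts after 32 transitions.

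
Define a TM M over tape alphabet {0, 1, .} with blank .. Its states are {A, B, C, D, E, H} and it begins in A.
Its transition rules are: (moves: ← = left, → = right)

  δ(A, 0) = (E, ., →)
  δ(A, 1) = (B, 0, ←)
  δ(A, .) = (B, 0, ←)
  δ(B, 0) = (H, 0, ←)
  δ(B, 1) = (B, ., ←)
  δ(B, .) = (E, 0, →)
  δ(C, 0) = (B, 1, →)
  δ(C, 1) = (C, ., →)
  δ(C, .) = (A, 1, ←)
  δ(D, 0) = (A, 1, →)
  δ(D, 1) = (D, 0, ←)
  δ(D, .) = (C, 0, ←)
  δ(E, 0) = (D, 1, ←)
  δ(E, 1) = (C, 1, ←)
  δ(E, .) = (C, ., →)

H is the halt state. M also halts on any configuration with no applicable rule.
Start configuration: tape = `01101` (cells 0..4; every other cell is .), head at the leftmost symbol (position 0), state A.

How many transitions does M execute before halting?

19

state=A head=0 tape=...[0]1101   (A,0)→(E,.,→)
state=E head=1 tape=....[1]101   (E,1)→(C,1,←)
state=C head=0 tape=...[.]1101   (C,.)→(A,1,←)
state=A head=-1 tape=..[.]11101   (A,.)→(B,0,←)
state=B head=-2 tape=.[.]011101   (B,.)→(E,0,→)
state=E head=-1 tape=.0[0]11101   (E,0)→(D,1,←)
state=D head=-2 tape=.[0]111101   (D,0)→(A,1,→)
state=A head=-1 tape=.1[1]11101   (A,1)→(B,0,←)
state=B head=-2 tape=.[1]011101   (B,1)→(B,.,←)
state=B head=-3 tape=[.].011101   (B,.)→(E,0,→)
state=E head=-2 tape=0[.]011101   (E,.)→(C,.,→)
state=C head=-1 tape=0.[0]11101   (C,0)→(B,1,→)
state=B head=0 tape=0.1[1]1101   (B,1)→(B,.,←)
state=B head=-1 tape=0.[1].1101   (B,1)→(B,.,←)
state=B head=-2 tape=0[.]..1101   (B,.)→(E,0,→)
state=E head=-1 tape=00[.].1101   (E,.)→(C,.,→)
state=C head=0 tape=00.[.]1101   (C,.)→(A,1,←)
state=A head=-1 tape=00[.]11101   (A,.)→(B,0,←)
state=B head=-2 tape=0[0]011101   (B,0)→(H,0,←)
state=H head=-3 tape=[0]0011101
M halts after 19 transitions.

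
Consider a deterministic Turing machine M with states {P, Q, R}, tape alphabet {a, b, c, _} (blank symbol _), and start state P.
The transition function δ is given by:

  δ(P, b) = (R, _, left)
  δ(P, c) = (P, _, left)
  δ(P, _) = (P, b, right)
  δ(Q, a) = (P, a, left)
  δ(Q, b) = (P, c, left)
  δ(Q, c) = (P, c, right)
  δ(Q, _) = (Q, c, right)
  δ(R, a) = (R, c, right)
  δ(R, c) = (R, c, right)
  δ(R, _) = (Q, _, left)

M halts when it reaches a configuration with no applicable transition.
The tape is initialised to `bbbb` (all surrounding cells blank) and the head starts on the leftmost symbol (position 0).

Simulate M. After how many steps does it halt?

15

P | ___[b]bbb   read b → write _, move left, go to R
R | __[_]_bbb   read _ → write _, move left, go to Q
Q | _[_]__bbb   read _ → write c, move right, go to Q
Q | _c[_]_bbb   read _ → write c, move right, go to Q
Q | _cc[_]bbb   read _ → write c, move right, go to Q
Q | _ccc[b]bb   read b → write c, move left, go to P
P | _cc[c]cbb   read c → write _, move left, go to P
P | _c[c]_cbb   read c → write _, move left, go to P
P | _[c]__cbb   read c → write _, move left, go to P
P | [_]___cbb   read _ → write b, move right, go to P
P | b[_]__cbb   read _ → write b, move right, go to P
P | bb[_]_cbb   read _ → write b, move right, go to P
P | bbb[_]cbb   read _ → write b, move right, go to P
P | bbbb[c]bb   read c → write _, move left, go to P
P | bbb[b]_bb   read b → write _, move left, go to R
R | bb[b]__bb
M halts after 15 transitions.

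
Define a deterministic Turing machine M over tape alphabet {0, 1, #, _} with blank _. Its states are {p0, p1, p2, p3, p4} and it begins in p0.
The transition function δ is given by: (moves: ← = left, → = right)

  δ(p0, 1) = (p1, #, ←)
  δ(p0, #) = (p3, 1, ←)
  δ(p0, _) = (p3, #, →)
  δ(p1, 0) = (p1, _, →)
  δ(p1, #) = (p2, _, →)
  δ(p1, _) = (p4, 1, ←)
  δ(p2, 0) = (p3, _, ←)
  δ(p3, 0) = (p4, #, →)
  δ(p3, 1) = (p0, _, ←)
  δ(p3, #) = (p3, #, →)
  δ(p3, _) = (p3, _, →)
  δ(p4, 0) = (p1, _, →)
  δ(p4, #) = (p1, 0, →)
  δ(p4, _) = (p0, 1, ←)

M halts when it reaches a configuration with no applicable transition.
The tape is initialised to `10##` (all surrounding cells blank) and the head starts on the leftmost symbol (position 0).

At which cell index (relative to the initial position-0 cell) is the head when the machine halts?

4

state=p0 head=0 tape=____[1]0##_   (p0,1)→(p1,#,←)
state=p1 head=-1 tape=___[_]#0##_   (p1,_)→(p4,1,←)
state=p4 head=-2 tape=__[_]1#0##_   (p4,_)→(p0,1,←)
state=p0 head=-3 tape=_[_]11#0##_   (p0,_)→(p3,#,→)
state=p3 head=-2 tape=_#[1]1#0##_   (p3,1)→(p0,_,←)
state=p0 head=-3 tape=_[#]_1#0##_   (p0,#)→(p3,1,←)
state=p3 head=-4 tape=[_]1_1#0##_   (p3,_)→(p3,_,→)
state=p3 head=-3 tape=_[1]_1#0##_   (p3,1)→(p0,_,←)
state=p0 head=-4 tape=[_]__1#0##_   (p0,_)→(p3,#,→)
state=p3 head=-3 tape=#[_]_1#0##_   (p3,_)→(p3,_,→)
state=p3 head=-2 tape=#_[_]1#0##_   (p3,_)→(p3,_,→)
state=p3 head=-1 tape=#__[1]#0##_   (p3,1)→(p0,_,←)
state=p0 head=-2 tape=#_[_]_#0##_   (p0,_)→(p3,#,→)
state=p3 head=-1 tape=#_#[_]#0##_   (p3,_)→(p3,_,→)
state=p3 head=0 tape=#_#_[#]0##_   (p3,#)→(p3,#,→)
state=p3 head=1 tape=#_#_#[0]##_   (p3,0)→(p4,#,→)
state=p4 head=2 tape=#_#_##[#]#_   (p4,#)→(p1,0,→)
state=p1 head=3 tape=#_#_##0[#]_   (p1,#)→(p2,_,→)
state=p2 head=4 tape=#_#_##0_[_]
At halt the head is at cell 4.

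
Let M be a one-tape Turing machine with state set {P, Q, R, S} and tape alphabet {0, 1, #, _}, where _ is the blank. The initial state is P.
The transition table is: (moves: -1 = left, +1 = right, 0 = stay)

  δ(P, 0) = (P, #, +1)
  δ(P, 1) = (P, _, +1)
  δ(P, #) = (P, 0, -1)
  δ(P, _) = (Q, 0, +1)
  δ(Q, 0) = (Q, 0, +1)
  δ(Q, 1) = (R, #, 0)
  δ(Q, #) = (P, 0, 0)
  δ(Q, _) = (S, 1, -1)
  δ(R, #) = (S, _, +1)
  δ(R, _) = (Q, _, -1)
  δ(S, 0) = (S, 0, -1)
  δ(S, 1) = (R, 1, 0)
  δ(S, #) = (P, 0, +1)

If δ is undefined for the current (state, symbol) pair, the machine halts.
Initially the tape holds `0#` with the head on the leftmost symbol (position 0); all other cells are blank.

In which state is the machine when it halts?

S

P | __[0]#_   read 0 → write #, move +1, go to P
P | __#[#]_   read # → write 0, move -1, go to P
P | __[#]0_   read # → write 0, move -1, go to P
P | _[_]00_   read _ → write 0, move +1, go to Q
Q | _0[0]0_   read 0 → write 0, move +1, go to Q
Q | _00[0]_   read 0 → write 0, move +1, go to Q
Q | _000[_]   read _ → write 1, move -1, go to S
S | _00[0]1   read 0 → write 0, move -1, go to S
S | _0[0]01   read 0 → write 0, move -1, go to S
S | _[0]001   read 0 → write 0, move -1, go to S
S | [_]0001
No transition is defined for (S, _); M halts in state S.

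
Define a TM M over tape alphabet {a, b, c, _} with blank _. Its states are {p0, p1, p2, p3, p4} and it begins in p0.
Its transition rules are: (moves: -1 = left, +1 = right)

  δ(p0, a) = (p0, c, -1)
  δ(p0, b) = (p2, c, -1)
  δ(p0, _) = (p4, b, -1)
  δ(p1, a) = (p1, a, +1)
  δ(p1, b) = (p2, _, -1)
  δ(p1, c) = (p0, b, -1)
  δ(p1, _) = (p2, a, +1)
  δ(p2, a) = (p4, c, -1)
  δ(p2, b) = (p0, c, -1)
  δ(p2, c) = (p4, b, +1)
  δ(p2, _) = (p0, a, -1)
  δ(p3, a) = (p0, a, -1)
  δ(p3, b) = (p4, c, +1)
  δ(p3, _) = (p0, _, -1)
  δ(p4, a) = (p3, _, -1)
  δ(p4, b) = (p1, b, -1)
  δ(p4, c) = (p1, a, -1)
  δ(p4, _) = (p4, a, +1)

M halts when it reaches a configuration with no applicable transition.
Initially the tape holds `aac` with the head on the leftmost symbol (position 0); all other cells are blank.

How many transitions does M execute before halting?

24

p0 | ___[a]ac__   read a → write c, move -1, go to p0
p0 | __[_]cac__   read _ → write b, move -1, go to p4
p4 | _[_]bcac__   read _ → write a, move +1, go to p4
p4 | _a[b]cac__   read b → write b, move -1, go to p1
p1 | _[a]bcac__   read a → write a, move +1, go to p1
p1 | _a[b]cac__   read b → write _, move -1, go to p2
p2 | _[a]_cac__   read a → write c, move -1, go to p4
p4 | [_]c_cac__   read _ → write a, move +1, go to p4
p4 | a[c]_cac__   read c → write a, move -1, go to p1
p1 | [a]a_cac__   read a → write a, move +1, go to p1
p1 | a[a]_cac__   read a → write a, move +1, go to p1
p1 | aa[_]cac__   read _ → write a, move +1, go to p2
p2 | aaa[c]ac__   read c → write b, move +1, go to p4
p4 | aaab[a]c__   read a → write _, move -1, go to p3
p3 | aaa[b]_c__   read b → write c, move +1, go to p4
p4 | aaac[_]c__   read _ → write a, move +1, go to p4
p4 | aaaca[c]__   read c → write a, move -1, go to p1
p1 | aaac[a]a__   read a → write a, move +1, go to p1
p1 | aaaca[a]__   read a → write a, move +1, go to p1
p1 | aaacaa[_]_   read _ → write a, move +1, go to p2
p2 | aaacaaa[_]   read _ → write a, move -1, go to p0
p0 | aaacaa[a]a   read a → write c, move -1, go to p0
p0 | aaaca[a]ca   read a → write c, move -1, go to p0
p0 | aaac[a]cca   read a → write c, move -1, go to p0
p0 | aaa[c]ccca
M halts after 24 transitions.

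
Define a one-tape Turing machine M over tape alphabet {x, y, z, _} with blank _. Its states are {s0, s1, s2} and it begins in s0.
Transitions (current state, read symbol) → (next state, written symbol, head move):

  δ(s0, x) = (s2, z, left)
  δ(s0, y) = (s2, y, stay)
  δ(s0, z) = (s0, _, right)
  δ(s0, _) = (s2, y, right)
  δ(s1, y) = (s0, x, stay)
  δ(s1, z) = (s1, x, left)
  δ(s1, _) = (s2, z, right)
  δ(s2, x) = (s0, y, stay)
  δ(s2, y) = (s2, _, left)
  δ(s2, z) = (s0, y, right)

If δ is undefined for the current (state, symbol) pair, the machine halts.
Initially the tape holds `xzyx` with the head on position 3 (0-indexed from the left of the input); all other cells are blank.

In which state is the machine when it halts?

state=s0 head=3 tape=xzy[x]__   (s0,x)→(s2,z,left)
state=s2 head=2 tape=xz[y]z__   (s2,y)→(s2,_,left)
state=s2 head=1 tape=x[z]_z__   (s2,z)→(s0,y,right)
state=s0 head=2 tape=xy[_]z__   (s0,_)→(s2,y,right)
state=s2 head=3 tape=xyy[z]__   (s2,z)→(s0,y,right)
state=s0 head=4 tape=xyyy[_]_   (s0,_)→(s2,y,right)
state=s2 head=5 tape=xyyyy[_]
No transition is defined for (s2, _); M halts in state s2.

s2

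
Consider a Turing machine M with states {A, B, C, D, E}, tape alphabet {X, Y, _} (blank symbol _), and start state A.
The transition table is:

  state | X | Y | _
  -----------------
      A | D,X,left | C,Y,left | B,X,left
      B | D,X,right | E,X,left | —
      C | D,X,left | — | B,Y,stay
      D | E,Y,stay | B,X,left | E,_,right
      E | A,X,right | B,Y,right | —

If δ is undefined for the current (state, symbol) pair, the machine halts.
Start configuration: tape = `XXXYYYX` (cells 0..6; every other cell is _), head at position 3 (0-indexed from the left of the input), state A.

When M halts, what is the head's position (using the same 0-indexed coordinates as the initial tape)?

state=A head=3 tape=XXX[Y]YYX__   (A,Y)→(C,Y,left)
state=C head=2 tape=XX[X]YYYX__   (C,X)→(D,X,left)
state=D head=1 tape=X[X]XYYYX__   (D,X)→(E,Y,stay)
state=E head=1 tape=X[Y]XYYYX__   (E,Y)→(B,Y,right)
state=B head=2 tape=XY[X]YYYX__   (B,X)→(D,X,right)
state=D head=3 tape=XYX[Y]YYX__   (D,Y)→(B,X,left)
state=B head=2 tape=XY[X]XYYX__   (B,X)→(D,X,right)
state=D head=3 tape=XYX[X]YYX__   (D,X)→(E,Y,stay)
state=E head=3 tape=XYX[Y]YYX__   (E,Y)→(B,Y,right)
state=B head=4 tape=XYXY[Y]YX__   (B,Y)→(E,X,left)
state=E head=3 tape=XYX[Y]XYX__   (E,Y)→(B,Y,right)
state=B head=4 tape=XYXY[X]YX__   (B,X)→(D,X,right)
state=D head=5 tape=XYXYX[Y]X__   (D,Y)→(B,X,left)
state=B head=4 tape=XYXY[X]XX__   (B,X)→(D,X,right)
state=D head=5 tape=XYXYX[X]X__   (D,X)→(E,Y,stay)
state=E head=5 tape=XYXYX[Y]X__   (E,Y)→(B,Y,right)
state=B head=6 tape=XYXYXY[X]__   (B,X)→(D,X,right)
state=D head=7 tape=XYXYXYX[_]_   (D,_)→(E,_,right)
state=E head=8 tape=XYXYXYX_[_]
At halt the head is at cell 8.

8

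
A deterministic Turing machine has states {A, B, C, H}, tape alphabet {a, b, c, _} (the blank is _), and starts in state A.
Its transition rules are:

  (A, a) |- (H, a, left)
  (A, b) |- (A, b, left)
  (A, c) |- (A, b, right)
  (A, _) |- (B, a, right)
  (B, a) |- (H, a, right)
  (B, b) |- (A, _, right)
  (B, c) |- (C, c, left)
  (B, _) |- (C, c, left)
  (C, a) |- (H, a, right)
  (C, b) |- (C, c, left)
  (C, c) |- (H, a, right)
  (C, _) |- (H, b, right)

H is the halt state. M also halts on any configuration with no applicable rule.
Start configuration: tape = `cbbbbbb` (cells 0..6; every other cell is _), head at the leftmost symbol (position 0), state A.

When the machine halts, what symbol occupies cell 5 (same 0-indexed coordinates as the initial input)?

A | _[c]bbbbbb__   read c → write b, move right, go to A
A | _b[b]bbbbb__   read b → write b, move left, go to A
A | _[b]bbbbbb__   read b → write b, move left, go to A
A | [_]bbbbbbb__   read _ → write a, move right, go to B
B | a[b]bbbbbb__   read b → write _, move right, go to A
A | a_[b]bbbbb__   read b → write b, move left, go to A
A | a[_]bbbbbb__   read _ → write a, move right, go to B
B | aa[b]bbbbb__   read b → write _, move right, go to A
A | aa_[b]bbbb__   read b → write b, move left, go to A
A | aa[_]bbbbb__   read _ → write a, move right, go to B
B | aaa[b]bbbb__   read b → write _, move right, go to A
A | aaa_[b]bbb__   read b → write b, move left, go to A
A | aaa[_]bbbb__   read _ → write a, move right, go to B
B | aaaa[b]bbb__   read b → write _, move right, go to A
A | aaaa_[b]bb__   read b → write b, move left, go to A
A | aaaa[_]bbb__   read _ → write a, move right, go to B
B | aaaaa[b]bb__   read b → write _, move right, go to A
A | aaaaa_[b]b__   read b → write b, move left, go to A
A | aaaaa[_]bb__   read _ → write a, move right, go to B
B | aaaaaa[b]b__   read b → write _, move right, go to A
A | aaaaaa_[b]__   read b → write b, move left, go to A
A | aaaaaa[_]b__   read _ → write a, move right, go to B
B | aaaaaaa[b]__   read b → write _, move right, go to A
A | aaaaaaa_[_]_   read _ → write a, move right, go to B
B | aaaaaaa_a[_]   read _ → write c, move left, go to C
C | aaaaaaa_[a]c   read a → write a, move right, go to H
H | aaaaaaa_a[c]
Cell 5 holds a when M halts.

a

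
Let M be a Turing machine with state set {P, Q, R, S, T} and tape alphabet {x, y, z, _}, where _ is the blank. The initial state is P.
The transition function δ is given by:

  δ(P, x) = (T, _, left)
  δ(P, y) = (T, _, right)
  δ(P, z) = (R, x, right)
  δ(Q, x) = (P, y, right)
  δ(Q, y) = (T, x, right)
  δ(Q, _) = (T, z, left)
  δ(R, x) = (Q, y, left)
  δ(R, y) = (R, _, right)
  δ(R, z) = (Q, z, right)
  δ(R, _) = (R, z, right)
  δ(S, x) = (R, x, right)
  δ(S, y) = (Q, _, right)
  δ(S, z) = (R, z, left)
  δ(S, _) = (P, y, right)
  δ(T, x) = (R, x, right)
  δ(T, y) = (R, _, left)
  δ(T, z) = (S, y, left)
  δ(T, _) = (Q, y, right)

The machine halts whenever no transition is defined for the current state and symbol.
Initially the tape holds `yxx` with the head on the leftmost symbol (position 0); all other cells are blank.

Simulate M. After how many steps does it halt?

15

P | [y]xx___   read y → write _, move right, go to T
T | _[x]x___   read x → write x, move right, go to R
R | _x[x]___   read x → write y, move left, go to Q
Q | _[x]y___   read x → write y, move right, go to P
P | _y[y]___   read y → write _, move right, go to T
T | _y_[_]__   read _ → write y, move right, go to Q
Q | _y_y[_]_   read _ → write z, move left, go to T
T | _y_[y]z_   read y → write _, move left, go to R
R | _y[_]_z_   read _ → write z, move right, go to R
R | _yz[_]z_   read _ → write z, move right, go to R
R | _yzz[z]_   read z → write z, move right, go to Q
Q | _yzzz[_]   read _ → write z, move left, go to T
T | _yzz[z]z   read z → write y, move left, go to S
S | _yz[z]yz   read z → write z, move left, go to R
R | _y[z]zyz   read z → write z, move right, go to Q
Q | _yz[z]yz
M halts after 15 transitions.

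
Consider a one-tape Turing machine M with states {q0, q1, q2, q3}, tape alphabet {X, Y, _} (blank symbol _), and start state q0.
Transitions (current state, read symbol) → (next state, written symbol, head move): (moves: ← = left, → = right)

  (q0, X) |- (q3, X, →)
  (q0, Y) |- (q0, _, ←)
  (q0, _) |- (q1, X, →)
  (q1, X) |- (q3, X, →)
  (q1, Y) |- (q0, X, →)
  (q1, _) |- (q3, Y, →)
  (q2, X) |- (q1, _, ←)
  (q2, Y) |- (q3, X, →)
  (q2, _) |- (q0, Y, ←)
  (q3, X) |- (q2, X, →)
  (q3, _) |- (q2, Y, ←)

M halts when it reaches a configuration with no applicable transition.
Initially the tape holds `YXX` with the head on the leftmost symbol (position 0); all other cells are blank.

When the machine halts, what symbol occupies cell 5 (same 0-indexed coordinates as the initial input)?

state=q0 head=0 tape=_[Y]XX___   (q0,Y)→(q0,_,←)
state=q0 head=-1 tape=[_]_XX___   (q0,_)→(q1,X,→)
state=q1 head=0 tape=X[_]XX___   (q1,_)→(q3,Y,→)
state=q3 head=1 tape=XY[X]X___   (q3,X)→(q2,X,→)
state=q2 head=2 tape=XYX[X]___   (q2,X)→(q1,_,←)
state=q1 head=1 tape=XY[X]____   (q1,X)→(q3,X,→)
state=q3 head=2 tape=XYX[_]___   (q3,_)→(q2,Y,←)
state=q2 head=1 tape=XY[X]Y___   (q2,X)→(q1,_,←)
state=q1 head=0 tape=X[Y]_Y___   (q1,Y)→(q0,X,→)
state=q0 head=1 tape=XX[_]Y___   (q0,_)→(q1,X,→)
state=q1 head=2 tape=XXX[Y]___   (q1,Y)→(q0,X,→)
state=q0 head=3 tape=XXXX[_]__   (q0,_)→(q1,X,→)
state=q1 head=4 tape=XXXXX[_]_   (q1,_)→(q3,Y,→)
state=q3 head=5 tape=XXXXXY[_]   (q3,_)→(q2,Y,←)
state=q2 head=4 tape=XXXXX[Y]Y   (q2,Y)→(q3,X,→)
state=q3 head=5 tape=XXXXXX[Y]
Cell 5 holds Y when M halts.

Y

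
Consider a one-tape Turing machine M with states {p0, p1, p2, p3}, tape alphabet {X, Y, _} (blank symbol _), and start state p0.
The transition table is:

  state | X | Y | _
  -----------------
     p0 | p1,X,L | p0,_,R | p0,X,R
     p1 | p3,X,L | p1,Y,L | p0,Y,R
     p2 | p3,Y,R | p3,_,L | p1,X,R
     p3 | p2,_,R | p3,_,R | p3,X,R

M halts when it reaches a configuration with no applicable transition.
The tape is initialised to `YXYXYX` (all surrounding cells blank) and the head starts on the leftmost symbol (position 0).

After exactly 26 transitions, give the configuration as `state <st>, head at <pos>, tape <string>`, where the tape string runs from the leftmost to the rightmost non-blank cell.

state p1, head at -2, tape YYYXYXYX

state=p0 head=0 tape=__[Y]XYXYX   (p0,Y)→(p0,_,R)
state=p0 head=1 tape=___[X]YXYX   (p0,X)→(p1,X,L)
state=p1 head=0 tape=__[_]XYXYX   (p1,_)→(p0,Y,R)
state=p0 head=1 tape=__Y[X]YXYX   (p0,X)→(p1,X,L)
state=p1 head=0 tape=__[Y]XYXYX   (p1,Y)→(p1,Y,L)
state=p1 head=-1 tape=_[_]YXYXYX   (p1,_)→(p0,Y,R)
state=p0 head=0 tape=_Y[Y]XYXYX   (p0,Y)→(p0,_,R)
state=p0 head=1 tape=_Y_[X]YXYX   (p0,X)→(p1,X,L)
state=p1 head=0 tape=_Y[_]XYXYX   (p1,_)→(p0,Y,R)
state=p0 head=1 tape=_YY[X]YXYX   (p0,X)→(p1,X,L)
state=p1 head=0 tape=_Y[Y]XYXYX   (p1,Y)→(p1,Y,L)
state=p1 head=-1 tape=_[Y]YXYXYX   (p1,Y)→(p1,Y,L)
state=p1 head=-2 tape=[_]YYXYXYX   (p1,_)→(p0,Y,R)
state=p0 head=-1 tape=Y[Y]YXYXYX   (p0,Y)→(p0,_,R)
state=p0 head=0 tape=Y_[Y]XYXYX   (p0,Y)→(p0,_,R)
state=p0 head=1 tape=Y__[X]YXYX   (p0,X)→(p1,X,L)
state=p1 head=0 tape=Y_[_]XYXYX   (p1,_)→(p0,Y,R)
state=p0 head=1 tape=Y_Y[X]YXYX   (p0,X)→(p1,X,L)
state=p1 head=0 tape=Y_[Y]XYXYX   (p1,Y)→(p1,Y,L)
state=p1 head=-1 tape=Y[_]YXYXYX   (p1,_)→(p0,Y,R)
state=p0 head=0 tape=YY[Y]XYXYX   (p0,Y)→(p0,_,R)
state=p0 head=1 tape=YY_[X]YXYX   (p0,X)→(p1,X,L)
state=p1 head=0 tape=YY[_]XYXYX   (p1,_)→(p0,Y,R)
state=p0 head=1 tape=YYY[X]YXYX   (p0,X)→(p1,X,L)
state=p1 head=0 tape=YY[Y]XYXYX   (p1,Y)→(p1,Y,L)
state=p1 head=-1 tape=Y[Y]YXYXYX   (p1,Y)→(p1,Y,L)
state=p1 head=-2 tape=[Y]YYXYXYX
After 26 steps: state p1, head at -2, tape YYYXYXYX.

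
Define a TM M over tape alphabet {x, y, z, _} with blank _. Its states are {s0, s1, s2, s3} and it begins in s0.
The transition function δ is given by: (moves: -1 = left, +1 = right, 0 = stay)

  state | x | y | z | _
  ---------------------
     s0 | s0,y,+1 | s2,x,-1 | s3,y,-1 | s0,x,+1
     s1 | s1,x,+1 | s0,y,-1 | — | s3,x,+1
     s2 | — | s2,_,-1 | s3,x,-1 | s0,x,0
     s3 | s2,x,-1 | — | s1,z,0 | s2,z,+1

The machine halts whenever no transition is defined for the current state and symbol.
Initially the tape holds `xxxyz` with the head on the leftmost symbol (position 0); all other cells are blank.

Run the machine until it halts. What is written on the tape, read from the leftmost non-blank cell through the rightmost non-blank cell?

yxxxyy

s0 | _[x]xxyz   read x → write y, move +1, go to s0
s0 | _y[x]xyz   read x → write y, move +1, go to s0
s0 | _yy[x]yz   read x → write y, move +1, go to s0
s0 | _yyy[y]z   read y → write x, move -1, go to s2
s2 | _yy[y]xz   read y → write _, move -1, go to s2
s2 | _y[y]_xz   read y → write _, move -1, go to s2
s2 | _[y]__xz   read y → write _, move -1, go to s2
s2 | [_]___xz   read _ → write x, move 0, go to s0
s0 | [x]___xz   read x → write y, move +1, go to s0
s0 | y[_]__xz   read _ → write x, move +1, go to s0
s0 | yx[_]_xz   read _ → write x, move +1, go to s0
s0 | yxx[_]xz   read _ → write x, move +1, go to s0
s0 | yxxx[x]z   read x → write y, move +1, go to s0
s0 | yxxxy[z]   read z → write y, move -1, go to s3
s3 | yxxx[y]y
The non-blank tape span at halt is yxxxyy.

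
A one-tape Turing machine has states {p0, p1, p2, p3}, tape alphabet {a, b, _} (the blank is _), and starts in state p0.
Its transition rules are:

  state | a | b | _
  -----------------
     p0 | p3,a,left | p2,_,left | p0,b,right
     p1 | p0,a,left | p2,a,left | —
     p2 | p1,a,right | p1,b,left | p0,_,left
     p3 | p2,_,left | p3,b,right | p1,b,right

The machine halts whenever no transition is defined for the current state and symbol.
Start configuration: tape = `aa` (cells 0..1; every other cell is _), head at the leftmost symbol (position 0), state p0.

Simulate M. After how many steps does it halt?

p0 | ____[a]a   read a → write a, move left, go to p3
p3 | ___[_]aa   read _ → write b, move right, go to p1
p1 | ___b[a]a   read a → write a, move left, go to p0
p0 | ___[b]aa   read b → write _, move left, go to p2
p2 | __[_]_aa   read _ → write _, move left, go to p0
p0 | _[_]__aa   read _ → write b, move right, go to p0
p0 | _b[_]_aa   read _ → write b, move right, go to p0
p0 | _bb[_]aa   read _ → write b, move right, go to p0
p0 | _bbb[a]a   read a → write a, move left, go to p3
p3 | _bb[b]aa   read b → write b, move right, go to p3
p3 | _bbb[a]a   read a → write _, move left, go to p2
p2 | _bb[b]_a   read b → write b, move left, go to p1
p1 | _b[b]b_a   read b → write a, move left, go to p2
p2 | _[b]ab_a   read b → write b, move left, go to p1
p1 | [_]bab_a
M halts after 14 transitions.

14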